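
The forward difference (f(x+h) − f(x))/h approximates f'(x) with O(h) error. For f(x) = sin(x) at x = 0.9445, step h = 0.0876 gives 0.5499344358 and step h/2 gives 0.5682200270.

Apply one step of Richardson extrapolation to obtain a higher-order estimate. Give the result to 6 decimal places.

r = 1: numerator weight 2, denominator 1.
2 × 0.5682200270 − 0.5499344358 = 0.5865056182
Divide by 2^1 − 1 = 1.
0.5865056182 ÷ 1 = 0.5865056182

0.586506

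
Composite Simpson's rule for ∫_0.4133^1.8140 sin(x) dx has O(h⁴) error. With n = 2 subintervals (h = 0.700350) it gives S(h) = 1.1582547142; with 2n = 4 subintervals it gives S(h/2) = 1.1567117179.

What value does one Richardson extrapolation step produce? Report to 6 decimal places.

r = 4, so 2^r = 16.
16*1.1567117179 = 18.5073874864; subtract 1.1582547142 → 17.3491327722
R = 17.3491327722/15 = 1.1566088515

1.156609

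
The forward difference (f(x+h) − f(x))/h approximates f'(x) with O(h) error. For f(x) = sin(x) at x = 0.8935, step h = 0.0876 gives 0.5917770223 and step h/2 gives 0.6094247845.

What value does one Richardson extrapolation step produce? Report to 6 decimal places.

r = 1, so 2^r = 2.
Numerator 2*A(h/2) − A(h) = 2*0.6094247845 − 0.5917770223 = 0.6270725467
Denominator 2 − 1 = 1.
Result: 0.6270725467
Shift from A(h/2): +0.0176477622.

0.627073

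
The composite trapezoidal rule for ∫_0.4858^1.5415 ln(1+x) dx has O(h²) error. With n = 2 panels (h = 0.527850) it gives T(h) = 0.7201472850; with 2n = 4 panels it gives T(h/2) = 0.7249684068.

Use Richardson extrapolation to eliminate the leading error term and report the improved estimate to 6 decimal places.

With r = 2 the leading error scales as h^2, so the weight is 2^2 = 4.
4×0.7249684068 − 0.7201472850 = 2.1797263422
Denominator 4 − 1 = 3.
Result: 0.7265754474

0.726575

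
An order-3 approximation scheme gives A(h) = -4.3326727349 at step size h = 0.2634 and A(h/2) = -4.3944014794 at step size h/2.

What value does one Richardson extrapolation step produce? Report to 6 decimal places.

-4.403220

r = 3: numerator weight 8, denominator 7.
8*(-4.3944014794) = -35.1552118352; (-35.1552118352) − (-4.3326727349) = -30.8225391003
Denominator 8 − 1 = 7.
Extrapolated: (-30.8225391003) / 7 = -4.4032198715
Correction |R − A(h/2)| = 8.818e-03; gap |A(h/2) − A(h)| = 6.173e-02.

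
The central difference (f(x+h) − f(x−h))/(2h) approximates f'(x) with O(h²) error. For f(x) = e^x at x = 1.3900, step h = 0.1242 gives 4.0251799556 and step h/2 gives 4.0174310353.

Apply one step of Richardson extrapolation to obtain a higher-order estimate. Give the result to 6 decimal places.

4.014848

With r = 2 the leading error scales as h^2, so the weight is 2^2 = 4.
Top: 4(4.0174310353) − (4.0251799556) = 12.0445441856
12.0445441856 ÷ 3 = 4.0148480619
Correction |R − A(h/2)| = 2.583e-03; gap |A(h/2) − A(h)| = 7.749e-03.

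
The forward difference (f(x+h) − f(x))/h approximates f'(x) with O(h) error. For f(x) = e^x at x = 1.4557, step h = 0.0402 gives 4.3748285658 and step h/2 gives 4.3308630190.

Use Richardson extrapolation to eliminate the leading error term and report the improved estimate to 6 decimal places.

4.286897

With r = 1 the leading error scales as h^1, so the weight is 2^1 = 2.
Top: 2(4.3308630190) − (4.3748285658) = 4.2868974722
Denominator 2 − 1 = 1.
4.2868974722 ÷ 1 = 4.2868974722
Correction |R − A(h/2)| = 4.397e-02; gap |A(h/2) − A(h)| = 4.397e-02.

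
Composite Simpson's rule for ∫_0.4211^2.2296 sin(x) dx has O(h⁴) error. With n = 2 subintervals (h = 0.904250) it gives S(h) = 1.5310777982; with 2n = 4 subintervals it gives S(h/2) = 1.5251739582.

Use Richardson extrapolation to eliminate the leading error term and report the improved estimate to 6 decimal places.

1.524780

Leading term ∝ h^4; use weight 16 = 2^4.
Weighted: 24.4027833312 − 1.5310777982 = 22.8717055330
(16·1.5251739582 − 1.5310777982)/(16 − 1) = 1.5247803689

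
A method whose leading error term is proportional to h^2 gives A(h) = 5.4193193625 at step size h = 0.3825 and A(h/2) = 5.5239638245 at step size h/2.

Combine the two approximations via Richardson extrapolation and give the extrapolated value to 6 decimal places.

5.558845

Order 2 gives 2^r = 4 and 2^r − 1 = 3.
Numerator 4×A(h/2) − A(h) = 4×5.5239638245 − 5.4193193625 = 16.6765359355
(4×5.5239638245 − 5.4193193625)/(4 − 1) = 5.5588453118
Correction |R − A(h/2)| = 3.488e-02; gap |A(h/2) − A(h)| = 1.046e-01.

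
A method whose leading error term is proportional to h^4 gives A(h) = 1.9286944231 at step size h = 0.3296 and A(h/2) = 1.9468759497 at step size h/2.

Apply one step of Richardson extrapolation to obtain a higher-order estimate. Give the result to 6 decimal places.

Method order is 4; weight 2^4 = 16.
16*1.9468759497 = 31.1500151952; 31.1500151952 − 1.9286944231 = 29.2213207721
Denominator 16 − 1 = 15.
29.2213207721 ÷ 15 = 1.9480880515

1.948088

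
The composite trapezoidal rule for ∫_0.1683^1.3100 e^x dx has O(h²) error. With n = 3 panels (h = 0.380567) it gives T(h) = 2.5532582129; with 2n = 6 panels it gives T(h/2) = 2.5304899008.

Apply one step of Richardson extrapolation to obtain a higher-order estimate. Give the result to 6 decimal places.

2.522900

Method order is 2; weight 2^2 = 4.
Top: 4(2.5304899008) − (2.5532582129) = 7.5687013903
Denominator 4 − 1 = 3.
7.5687013903 ÷ 3 = 2.5229004634
Gap between inputs: 2.277e-02; correction applied: −0.0075894374.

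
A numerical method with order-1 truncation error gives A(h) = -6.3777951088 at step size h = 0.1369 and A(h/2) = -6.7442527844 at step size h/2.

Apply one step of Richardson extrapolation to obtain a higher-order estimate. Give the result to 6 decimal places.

-7.110710

r = 1: numerator weight 2, denominator 1.
Top: 2(-6.7442527844) − (-6.3777951088) = -7.1107104600
(2×(-6.7442527844) − (-6.3777951088))/(2 − 1) = -7.1107104600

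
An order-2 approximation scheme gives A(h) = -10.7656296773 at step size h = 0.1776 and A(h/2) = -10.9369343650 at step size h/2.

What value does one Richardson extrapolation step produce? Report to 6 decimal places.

-10.994036

The method has order 2: 2^2 = 4.
4 × (-10.9369343650) = -43.7477374600; (-43.7477374600) − (-10.7656296773) = -32.9821077827
Denominator 4 − 1 = 3.
(-32.9821077827) ÷ 3 = -10.9940359276
Correction |R − A(h/2)| = 5.710e-02; gap |A(h/2) − A(h)| = 1.713e-01.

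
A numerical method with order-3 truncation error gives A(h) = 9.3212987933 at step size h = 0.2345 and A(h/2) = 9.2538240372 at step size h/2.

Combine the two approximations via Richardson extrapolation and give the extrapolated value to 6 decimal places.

Method order is 3; weight 2^3 = 8.
2^3 × A(h/2) = 74.0305922976; minus A(h) gives 64.7092935043.
Denominator 8 − 1 = 7.
Result: 9.2441847863
Gap between inputs: 6.747e-02; correction applied: −0.0096392509.

9.244185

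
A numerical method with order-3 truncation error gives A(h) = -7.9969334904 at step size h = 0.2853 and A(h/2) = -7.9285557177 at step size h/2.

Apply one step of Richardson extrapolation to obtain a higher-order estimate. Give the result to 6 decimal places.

-7.918787

r = 3, so 2^r = 8.
Difference of the inputs: -7.9285557177 − (-7.9969334904) = 0.0683777727
Divide by 2^3 − 1 = 7: 0.0683777727/7 = 0.0097682532
R = -7.9285557177 + 0.0097682532 = -7.9187874645
Shift from A(h/2): +0.0097682532.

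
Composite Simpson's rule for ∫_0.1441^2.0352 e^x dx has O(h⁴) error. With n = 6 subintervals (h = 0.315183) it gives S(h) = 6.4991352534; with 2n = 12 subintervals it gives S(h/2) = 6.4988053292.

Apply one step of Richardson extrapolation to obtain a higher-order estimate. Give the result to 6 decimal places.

6.498783

Leading term ∝ h^4; use weight 16 = 2^4.
2^4*A(h/2) = 103.9808852672; minus A(h) gives 97.4817500138.
Denominator 16 − 1 = 15.
Extrapolated: 97.4817500138 / 15 = 6.4987833343
Correction |R − A(h/2)| = 2.199e-05; gap |A(h/2) − A(h)| = 3.299e-04.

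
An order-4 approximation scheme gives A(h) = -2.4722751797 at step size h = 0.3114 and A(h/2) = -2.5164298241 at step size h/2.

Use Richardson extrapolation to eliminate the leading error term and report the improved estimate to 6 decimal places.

-2.519373

Order 4 gives 2^r = 16 and 2^r − 1 = 15.
Top: 16(-2.5164298241) − (-2.4722751797) = -37.7906020059
(-37.7906020059) ÷ 15 = -2.5193734671
Correction |R − A(h/2)| = 2.944e-03; gap |A(h/2) − A(h)| = 4.415e-02.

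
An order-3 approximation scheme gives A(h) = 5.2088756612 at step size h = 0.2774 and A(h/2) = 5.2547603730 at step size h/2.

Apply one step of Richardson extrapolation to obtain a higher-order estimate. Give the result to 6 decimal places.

r = 3: numerator weight 8, denominator 7.
8×5.2547603730 − 5.2088756612 = 36.8292073228
R = 36.8292073228/7 = 5.2613153318
Gap between inputs: 4.588e-02; correction applied: +0.0065549588.

5.261315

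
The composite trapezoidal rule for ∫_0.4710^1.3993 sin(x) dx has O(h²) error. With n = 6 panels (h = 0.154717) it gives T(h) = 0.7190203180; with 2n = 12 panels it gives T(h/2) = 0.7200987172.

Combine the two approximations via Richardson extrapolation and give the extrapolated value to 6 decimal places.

With r = 2 the leading error scales as h^2, so the weight is 2^2 = 4.
Top: 4(0.7200987172) − (0.7190203180) = 2.1613745508
R = 2.1613745508/3 = 0.7204581836

0.720458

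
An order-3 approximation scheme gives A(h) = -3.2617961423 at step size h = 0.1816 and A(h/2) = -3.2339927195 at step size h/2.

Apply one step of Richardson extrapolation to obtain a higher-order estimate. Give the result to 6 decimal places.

-3.230021

Error is O(h^3); halving h shrinks it by 2^3 = 8.
Numerator 8*A(h/2) − A(h) = 8*(-3.2339927195) − (-3.2617961423) = -22.6101456137
Denominator 8 − 1 = 7.
(-22.6101456137) ÷ 7 = -3.2300208020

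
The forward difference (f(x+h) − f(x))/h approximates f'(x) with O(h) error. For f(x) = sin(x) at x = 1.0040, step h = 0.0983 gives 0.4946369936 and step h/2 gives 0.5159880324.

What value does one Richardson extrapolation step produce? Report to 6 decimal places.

Method order is 1; weight 2^1 = 2.
Top: 2(0.5159880324) − (0.4946369936) = 0.5373390712
Denominator 2 − 1 = 1.
So the Richardson estimate is 0.5373390712.

0.537339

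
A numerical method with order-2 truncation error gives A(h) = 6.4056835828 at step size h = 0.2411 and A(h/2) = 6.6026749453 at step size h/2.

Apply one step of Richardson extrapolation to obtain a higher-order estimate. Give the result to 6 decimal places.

Error is O(h^2); halving h shrinks it by 2^2 = 4.
Weighted: 26.4106997812 − 6.4056835828 = 20.0050161984
(4*6.6026749453 − 6.4056835828)/(4 − 1) = 6.6683387328

6.668339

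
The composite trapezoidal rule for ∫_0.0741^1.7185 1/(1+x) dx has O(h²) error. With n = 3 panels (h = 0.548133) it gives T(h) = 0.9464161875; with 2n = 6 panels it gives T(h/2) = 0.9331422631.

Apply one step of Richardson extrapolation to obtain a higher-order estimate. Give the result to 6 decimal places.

The method has order 2: 2^2 = 4.
Weighted: 3.7325690524 − 0.9464161875 = 2.7861528649
R = 2.7861528649/3 = 0.9287176216
Gap between inputs: 1.327e-02; correction applied: −0.0044246415.

0.928718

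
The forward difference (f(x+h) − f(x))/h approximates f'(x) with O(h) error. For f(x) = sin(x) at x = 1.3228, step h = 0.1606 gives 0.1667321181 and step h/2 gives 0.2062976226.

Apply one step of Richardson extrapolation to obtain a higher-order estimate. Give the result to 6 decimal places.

0.245863

Leading term ∝ h^1; use weight 2 = 2^1.
Weighted: 0.4125952452 − 0.1667321181 = 0.2458631271
Denominator 2 − 1 = 1.
(2 × 0.2062976226 − 0.1667321181)/(2 − 1) = 0.2458631271
Correction |R − A(h/2)| = 3.957e-02; gap |A(h/2) − A(h)| = 3.957e-02.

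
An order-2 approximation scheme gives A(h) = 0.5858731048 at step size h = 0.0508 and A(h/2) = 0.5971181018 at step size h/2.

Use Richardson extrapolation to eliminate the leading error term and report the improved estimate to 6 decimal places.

0.600866

r = 2, so 2^r = 4.
4×0.5971181018 − 0.5858731048 = 1.8025993024
R = 1.8025993024/3 = 0.6008664341
Correction |R − A(h/2)| = 3.748e-03; gap |A(h/2) − A(h)| = 1.124e-02.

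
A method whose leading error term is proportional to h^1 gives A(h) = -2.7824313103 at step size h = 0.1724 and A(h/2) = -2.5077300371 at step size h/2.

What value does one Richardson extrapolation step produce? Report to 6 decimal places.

Order 1 gives 2^r = 2 and 2^r − 1 = 1.
Weighted: (-5.0154600742) − (-2.7824313103) = -2.2330287639
Denominator 2 − 1 = 1.
(-2.2330287639) ÷ 1 = -2.2330287639
Gap between inputs: 2.747e-01; correction applied: +0.2747012732.

-2.233029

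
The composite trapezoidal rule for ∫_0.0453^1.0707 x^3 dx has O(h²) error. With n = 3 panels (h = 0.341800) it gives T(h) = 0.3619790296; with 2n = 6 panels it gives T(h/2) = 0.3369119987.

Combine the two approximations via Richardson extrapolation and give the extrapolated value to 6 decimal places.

Method order is 2; weight 2^2 = 4.
Top: 4(0.3369119987) − (0.3619790296) = 0.9856689652
0.9856689652 ÷ 3 = 0.3285563217
Shift from A(h/2): −0.0083556770.

0.328556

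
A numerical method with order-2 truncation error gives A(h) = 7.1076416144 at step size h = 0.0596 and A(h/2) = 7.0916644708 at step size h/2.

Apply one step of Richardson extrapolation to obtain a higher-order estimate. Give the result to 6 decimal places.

r = 2: numerator weight 4, denominator 3.
A(h/2) − A(h) = 7.0916644708 − 7.1076416144 = -0.0159771436
Correction (A(h/2) − A(h))/(4 − 1) = (-0.0159771436)/3 = -0.0053257145
R = 7.0916644708 − 0.0053257145 = 7.0863387563

7.086339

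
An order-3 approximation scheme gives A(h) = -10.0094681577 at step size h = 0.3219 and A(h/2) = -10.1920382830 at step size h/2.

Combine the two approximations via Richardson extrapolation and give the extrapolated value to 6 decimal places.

r = 3, so 2^r = 8.
Weighted: (-81.5363062640) − (-10.0094681577) = -71.5268381063
(-71.5268381063) ÷ 7 = -10.2181197295

-10.218120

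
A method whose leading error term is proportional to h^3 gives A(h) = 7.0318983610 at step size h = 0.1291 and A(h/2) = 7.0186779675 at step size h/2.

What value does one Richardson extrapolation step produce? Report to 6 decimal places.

7.016789

Error is O(h^3); halving h shrinks it by 2^3 = 8.
Numerator 8*A(h/2) − A(h) = 8*7.0186779675 − 7.0318983610 = 49.1175253790
Extrapolated: 49.1175253790 / 7 = 7.0167893399
Correction |R − A(h/2)| = 1.889e-03; gap |A(h/2) − A(h)| = 1.322e-02.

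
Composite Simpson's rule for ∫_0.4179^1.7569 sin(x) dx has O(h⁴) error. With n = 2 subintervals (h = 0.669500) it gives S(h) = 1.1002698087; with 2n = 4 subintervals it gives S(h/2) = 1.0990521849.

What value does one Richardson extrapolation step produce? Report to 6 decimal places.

1.098971

Order 4 gives 2^r = 16 and 2^r − 1 = 15.
Weighted: 17.5848349584 − 1.1002698087 = 16.4845651497
Extrapolated: 16.4845651497 / 15 = 1.0989710100
Gap between inputs: 1.218e-03; correction applied: −0.0000811749.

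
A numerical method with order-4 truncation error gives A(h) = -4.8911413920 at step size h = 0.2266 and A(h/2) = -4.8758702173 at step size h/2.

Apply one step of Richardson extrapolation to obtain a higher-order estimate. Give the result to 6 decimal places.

-4.874852

r = 4: numerator weight 16, denominator 15.
Numerator 16 × A(h/2) − A(h) = 16 × (-4.8758702173) − (-4.8911413920) = -73.1227820848
Divide by 2^4 − 1 = 15.
(-73.1227820848) ÷ 15 = -4.8748521390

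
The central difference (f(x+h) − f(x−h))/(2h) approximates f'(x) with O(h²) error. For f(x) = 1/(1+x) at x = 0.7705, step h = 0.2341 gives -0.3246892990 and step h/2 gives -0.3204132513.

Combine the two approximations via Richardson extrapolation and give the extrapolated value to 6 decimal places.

-0.318988

With r = 2 the leading error scales as h^2, so the weight is 2^2 = 4.
Weighted: (-1.2816530052) − (-0.3246892990) = -0.9569637062
Divide by 2^2 − 1 = 3.
Extrapolated: (-0.9569637062) / 3 = -0.3189879021
Shift from A(h/2): +0.0014253492.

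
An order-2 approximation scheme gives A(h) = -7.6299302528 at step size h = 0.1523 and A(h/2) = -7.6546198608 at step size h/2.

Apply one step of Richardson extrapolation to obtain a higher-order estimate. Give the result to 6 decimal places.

-7.662850

Method order is 2; weight 2^2 = 4.
Numerator 4*A(h/2) − A(h) = 4*(-7.6546198608) − (-7.6299302528) = -22.9885491904
(4*(-7.6546198608) − (-7.6299302528))/(4 − 1) = -7.6628497301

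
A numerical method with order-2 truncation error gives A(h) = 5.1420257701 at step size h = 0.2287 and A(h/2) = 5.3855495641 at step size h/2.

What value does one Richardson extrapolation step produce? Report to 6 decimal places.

5.466724

Method order is 2; weight 2^2 = 4.
2^2·A(h/2) = 21.5421982564; minus A(h) gives 16.4001724863.
Extrapolated: 16.4001724863 / 3 = 5.4667241621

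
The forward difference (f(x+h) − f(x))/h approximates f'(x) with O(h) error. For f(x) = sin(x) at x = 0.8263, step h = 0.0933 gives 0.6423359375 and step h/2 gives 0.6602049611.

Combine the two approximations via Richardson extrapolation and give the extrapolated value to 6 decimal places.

The method has order 1: 2^1 = 2.
2×0.6602049611 = 1.3204099222; 1.3204099222 − 0.6423359375 = 0.6780739847
0.6780739847 ÷ 1 = 0.6780739847

0.678074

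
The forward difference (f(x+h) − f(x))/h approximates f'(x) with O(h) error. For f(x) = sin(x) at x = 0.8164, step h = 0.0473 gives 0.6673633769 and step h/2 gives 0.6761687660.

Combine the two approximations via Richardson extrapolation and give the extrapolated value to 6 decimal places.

With r = 1 the leading error scales as h^1, so the weight is 2^1 = 2.
Weighted: 1.3523375320 − 0.6673633769 = 0.6849741551
Divide by 2^1 − 1 = 1.
0.6849741551 ÷ 1 = 0.6849741551

0.684974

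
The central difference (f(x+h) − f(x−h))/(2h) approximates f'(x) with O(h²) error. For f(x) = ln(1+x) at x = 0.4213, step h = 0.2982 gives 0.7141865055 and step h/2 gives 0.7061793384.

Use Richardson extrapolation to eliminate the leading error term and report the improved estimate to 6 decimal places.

0.703510

Error is O(h^2); halving h shrinks it by 2^2 = 4.
Top: 4(0.7061793384) − (0.7141865055) = 2.1105308481
Denominator 4 − 1 = 3.
Extrapolated: 2.1105308481 / 3 = 0.7035102827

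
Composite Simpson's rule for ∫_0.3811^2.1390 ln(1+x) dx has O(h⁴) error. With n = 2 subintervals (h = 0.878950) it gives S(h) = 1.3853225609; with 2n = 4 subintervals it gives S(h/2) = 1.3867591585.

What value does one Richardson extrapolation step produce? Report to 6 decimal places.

With r = 4 the leading error scales as h^4, so the weight is 2^4 = 16.
Difference of the inputs: 1.3867591585 − 1.3853225609 = 0.0014365976
Correction (A(h/2) − A(h))/(16 − 1) = 0.0014365976/15 = 0.0000957732
R = A(h/2) + (A(h/2) − A(h))/15 = 1.3867591585 + 0.0000957732 = 1.3868549317
Gap between inputs: 1.437e-03; correction applied: +0.0000957732.

1.386855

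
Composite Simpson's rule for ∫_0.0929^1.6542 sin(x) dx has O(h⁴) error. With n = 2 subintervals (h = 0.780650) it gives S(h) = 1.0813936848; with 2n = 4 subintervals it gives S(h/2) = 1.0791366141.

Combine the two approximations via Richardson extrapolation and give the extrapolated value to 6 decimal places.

Method order is 4; weight 2^4 = 16.
Top: 16(1.0791366141) − (1.0813936848) = 16.1847921408
(16 × 1.0791366141 − 1.0813936848)/(16 − 1) = 1.0789861427
Shift from A(h/2): −0.0001504714.

1.078986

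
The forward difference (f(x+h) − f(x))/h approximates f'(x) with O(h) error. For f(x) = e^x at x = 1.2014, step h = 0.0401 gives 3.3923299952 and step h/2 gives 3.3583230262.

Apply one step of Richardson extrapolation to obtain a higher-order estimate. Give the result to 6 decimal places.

Order 1 gives 2^r = 2 and 2^r − 1 = 1.
2^1*A(h/2) = 6.7166460524; minus A(h) gives 3.3243160572.
3.3243160572 ÷ 1 = 3.3243160572
Shift from A(h/2): −0.0340069690.

3.324316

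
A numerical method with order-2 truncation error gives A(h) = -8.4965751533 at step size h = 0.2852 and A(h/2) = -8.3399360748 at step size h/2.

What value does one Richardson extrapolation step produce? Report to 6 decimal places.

Order 2 gives 2^r = 4 and 2^r − 1 = 3.
Numerator 4·A(h/2) − A(h) = 4·(-8.3399360748) − (-8.4965751533) = -24.8631691459
Denominator 4 − 1 = 3.
Result: -8.2877230486
Shift from A(h/2): +0.0522130262.

-8.287723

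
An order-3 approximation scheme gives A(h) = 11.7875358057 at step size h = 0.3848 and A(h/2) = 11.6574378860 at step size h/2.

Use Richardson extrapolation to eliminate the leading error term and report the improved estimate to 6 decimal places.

Error is O(h^3); halving h shrinks it by 2^3 = 8.
8 × 11.6574378860 = 93.2595030880; 93.2595030880 − 11.7875358057 = 81.4719672823
Divide by 2^3 − 1 = 7.
81.4719672823 ÷ 7 = 11.6388524689
Shift from A(h/2): −0.0185854171.

11.638852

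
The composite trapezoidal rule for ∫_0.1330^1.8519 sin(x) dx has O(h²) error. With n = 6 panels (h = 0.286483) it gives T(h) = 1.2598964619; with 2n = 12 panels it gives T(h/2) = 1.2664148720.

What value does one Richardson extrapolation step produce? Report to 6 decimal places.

1.268588

Leading term ∝ h^2; use weight 4 = 2^2.
4·1.2664148720 = 5.0656594880; subtract 1.2598964619 → 3.8057630261
Denominator 4 − 1 = 3.
Result: 1.2685876754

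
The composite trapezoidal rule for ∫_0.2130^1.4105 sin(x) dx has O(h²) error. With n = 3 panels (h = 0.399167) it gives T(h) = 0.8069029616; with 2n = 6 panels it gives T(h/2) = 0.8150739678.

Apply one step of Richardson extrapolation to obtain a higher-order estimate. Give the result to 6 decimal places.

0.817798

With r = 2 the leading error scales as h^2, so the weight is 2^2 = 4.
4*0.8150739678 = 3.2602958712; subtract 0.8069029616 → 2.4533929096
2.4533929096 ÷ 3 = 0.8177976365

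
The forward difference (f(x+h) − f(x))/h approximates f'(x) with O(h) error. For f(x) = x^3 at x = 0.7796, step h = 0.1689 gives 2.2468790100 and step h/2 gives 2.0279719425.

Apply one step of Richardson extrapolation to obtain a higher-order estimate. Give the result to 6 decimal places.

1.809065

Error is O(h^1); halving h shrinks it by 2^1 = 2.
2×2.0279719425 = 4.0559438850; 4.0559438850 − 2.2468790100 = 1.8090648750
Denominator 2 − 1 = 1.
Extrapolated: 1.8090648750 / 1 = 1.8090648750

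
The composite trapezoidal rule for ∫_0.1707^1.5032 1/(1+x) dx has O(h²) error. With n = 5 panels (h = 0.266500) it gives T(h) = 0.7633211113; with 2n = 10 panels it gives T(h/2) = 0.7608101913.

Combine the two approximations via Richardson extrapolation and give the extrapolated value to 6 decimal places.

Error is O(h^2); halving h shrinks it by 2^2 = 4.
4 × 0.7608101913 = 3.0432407652; 3.0432407652 − 0.7633211113 = 2.2799196539
Divide by 2^2 − 1 = 3.
So the Richardson estimate is 0.7599732180.

0.759973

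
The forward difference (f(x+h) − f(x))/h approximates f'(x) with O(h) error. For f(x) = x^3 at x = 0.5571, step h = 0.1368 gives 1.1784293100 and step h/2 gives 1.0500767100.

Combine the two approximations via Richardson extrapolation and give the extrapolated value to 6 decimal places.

0.921724

Method order is 1; weight 2^1 = 2.
Numerator 2*A(h/2) − A(h) = 2*1.0500767100 − 1.1784293100 = 0.9217241100
Extrapolated: 0.9217241100 / 1 = 0.9217241100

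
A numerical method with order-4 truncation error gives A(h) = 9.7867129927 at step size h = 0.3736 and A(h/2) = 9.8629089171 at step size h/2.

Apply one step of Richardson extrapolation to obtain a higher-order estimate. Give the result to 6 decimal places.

9.867989

With r = 4 the leading error scales as h^4, so the weight is 2^4 = 16.
16 × 9.8629089171 − 9.7867129927 = 148.0198296809
148.0198296809 ÷ 15 = 9.8679886454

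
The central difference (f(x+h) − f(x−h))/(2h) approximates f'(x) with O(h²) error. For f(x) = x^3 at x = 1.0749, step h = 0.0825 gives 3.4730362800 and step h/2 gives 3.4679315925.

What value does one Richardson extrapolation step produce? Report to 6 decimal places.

Error is O(h^2); halving h shrinks it by 2^2 = 4.
Top: 4(3.4679315925) − (3.4730362800) = 10.3986900900
10.3986900900 ÷ 3 = 3.4662300300

3.466230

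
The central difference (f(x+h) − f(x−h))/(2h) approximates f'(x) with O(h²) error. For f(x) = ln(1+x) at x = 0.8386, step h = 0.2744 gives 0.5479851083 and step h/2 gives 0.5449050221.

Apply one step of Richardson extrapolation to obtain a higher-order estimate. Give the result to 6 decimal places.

0.543878

The method has order 2: 2^2 = 4.
2^2×A(h/2) = 2.1796200884; minus A(h) gives 1.6316349801.
Denominator 4 − 1 = 3.
(4×0.5449050221 − 0.5479851083)/(4 − 1) = 0.5438783267
Gap between inputs: 3.080e-03; correction applied: −0.0010266954.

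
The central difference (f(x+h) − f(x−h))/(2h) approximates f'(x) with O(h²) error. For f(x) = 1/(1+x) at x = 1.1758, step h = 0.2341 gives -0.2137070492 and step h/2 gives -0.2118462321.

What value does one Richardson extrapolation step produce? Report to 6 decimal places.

Method order is 2; weight 2^2 = 4.
4*(-0.2118462321) = -0.8473849284; subtract (-0.2137070492) → -0.6336778792
(4*(-0.2118462321) − (-0.2137070492))/(4 − 1) = -0.2112259597
Gap between inputs: 1.861e-03; correction applied: +0.0006202724.

-0.211226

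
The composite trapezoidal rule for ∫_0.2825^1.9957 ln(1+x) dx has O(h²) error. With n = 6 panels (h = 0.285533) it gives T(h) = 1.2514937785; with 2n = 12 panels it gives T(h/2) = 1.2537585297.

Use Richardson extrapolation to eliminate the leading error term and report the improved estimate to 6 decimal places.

The method has order 2: 2^2 = 4.
Top: 4(1.2537585297) − (1.2514937785) = 3.7635403403
Extrapolated: 3.7635403403 / 3 = 1.2545134468

1.254513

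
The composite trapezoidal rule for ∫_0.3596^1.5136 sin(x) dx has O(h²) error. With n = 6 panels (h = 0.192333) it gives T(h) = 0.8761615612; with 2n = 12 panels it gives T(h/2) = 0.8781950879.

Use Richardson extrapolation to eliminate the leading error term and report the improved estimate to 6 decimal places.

Method order is 2; weight 2^2 = 4.
4·0.8781950879 = 3.5127803516; subtract 0.8761615612 → 2.6366187904
Denominator 4 − 1 = 3.
Result: 0.8788729301
Shift from A(h/2): +0.0006778422.

0.878873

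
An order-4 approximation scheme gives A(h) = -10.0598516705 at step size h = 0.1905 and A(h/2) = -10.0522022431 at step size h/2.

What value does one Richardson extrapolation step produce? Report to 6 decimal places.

-10.051692

The method has order 4: 2^4 = 16.
Difference of the inputs: -10.0522022431 − (-10.0598516705) = 0.0076494274
Divide by 2^4 − 1 = 15: 0.0076494274/15 = 0.0005099618
R = -10.0522022431 + 0.0005099618 = -10.0516922813
Correction |R − A(h/2)| = 5.100e-04; gap |A(h/2) − A(h)| = 7.649e-03.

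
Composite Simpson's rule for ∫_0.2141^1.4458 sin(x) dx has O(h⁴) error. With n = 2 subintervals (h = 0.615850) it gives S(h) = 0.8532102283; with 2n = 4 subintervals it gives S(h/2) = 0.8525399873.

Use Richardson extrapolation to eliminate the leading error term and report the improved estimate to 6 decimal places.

With r = 4 the leading error scales as h^4, so the weight is 2^4 = 16.
2^4×A(h/2) = 13.6406397968; minus A(h) gives 12.7874295685.
Extrapolated: 12.7874295685 / 15 = 0.8524953046

0.852495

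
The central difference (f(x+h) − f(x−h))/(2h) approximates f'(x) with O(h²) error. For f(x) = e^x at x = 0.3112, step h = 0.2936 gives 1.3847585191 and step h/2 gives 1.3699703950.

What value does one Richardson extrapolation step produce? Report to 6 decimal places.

1.365041

Leading term ∝ h^2; use weight 4 = 2^2.
Top: 4(1.3699703950) − (1.3847585191) = 4.0951230609
Divide by 2^2 − 1 = 3.
Result: 1.3650410203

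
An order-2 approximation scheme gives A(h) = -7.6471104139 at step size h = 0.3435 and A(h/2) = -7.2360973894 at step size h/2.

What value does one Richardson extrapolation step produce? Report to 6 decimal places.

-7.099093

Leading term ∝ h^2; use weight 4 = 2^2.
A(h/2) − A(h) = -7.2360973894 − (-7.6471104139) = 0.4110130245
Correction (A(h/2) − A(h))/(4 − 1) = 0.4110130245/3 = 0.1370043415
R = -7.2360973894 + 0.1370043415 = -7.0990930479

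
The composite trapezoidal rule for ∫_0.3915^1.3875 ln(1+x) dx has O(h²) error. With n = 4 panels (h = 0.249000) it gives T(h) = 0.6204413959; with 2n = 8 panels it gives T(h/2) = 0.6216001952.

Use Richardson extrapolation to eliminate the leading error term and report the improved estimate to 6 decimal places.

0.621986

The method has order 2: 2^2 = 4.
4 × 0.6216001952 = 2.4864007808; 2.4864007808 − 0.6204413959 = 1.8659593849
R = 1.8659593849/3 = 0.6219864616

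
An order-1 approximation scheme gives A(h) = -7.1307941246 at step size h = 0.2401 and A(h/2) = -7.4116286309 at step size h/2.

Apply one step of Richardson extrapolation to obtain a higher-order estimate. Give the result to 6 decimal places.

The method has order 1: 2^1 = 2.
2^1×A(h/2) = -14.8232572618; minus A(h) gives -7.6924631372.
Divide by 2^1 − 1 = 1.
(2×(-7.4116286309) − (-7.1307941246))/(2 − 1) = -7.6924631372
Correction |R − A(h/2)| = 2.808e-01; gap |A(h/2) − A(h)| = 2.808e-01.

-7.692463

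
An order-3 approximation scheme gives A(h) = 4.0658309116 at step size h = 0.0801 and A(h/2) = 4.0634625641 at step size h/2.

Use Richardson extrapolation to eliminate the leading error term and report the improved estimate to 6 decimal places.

4.063124

The method has order 3: 2^3 = 8.
8·4.0634625641 − 4.0658309116 = 28.4418696012
Denominator 8 − 1 = 7.
Result: 4.0631242287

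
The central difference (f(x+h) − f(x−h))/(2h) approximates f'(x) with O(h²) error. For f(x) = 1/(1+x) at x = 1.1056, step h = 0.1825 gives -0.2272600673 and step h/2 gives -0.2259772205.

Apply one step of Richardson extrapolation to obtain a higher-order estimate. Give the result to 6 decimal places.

Error is O(h^2); halving h shrinks it by 2^2 = 4.
Top: 4(-0.2259772205) − (-0.2272600673) = -0.6766488147
(-0.6766488147) ÷ 3 = -0.2255496049

-0.225550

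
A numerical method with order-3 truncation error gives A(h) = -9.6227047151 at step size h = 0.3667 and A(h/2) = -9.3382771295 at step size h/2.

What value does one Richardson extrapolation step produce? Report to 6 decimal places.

Leading term ∝ h^3; use weight 8 = 2^3.
8 × (-9.3382771295) = -74.7062170360; (-74.7062170360) − (-9.6227047151) = -65.0835123209
Divide by 2^3 − 1 = 7.
So the Richardson estimate is -9.2976446173.
Shift from A(h/2): +0.0406325122.

-9.297645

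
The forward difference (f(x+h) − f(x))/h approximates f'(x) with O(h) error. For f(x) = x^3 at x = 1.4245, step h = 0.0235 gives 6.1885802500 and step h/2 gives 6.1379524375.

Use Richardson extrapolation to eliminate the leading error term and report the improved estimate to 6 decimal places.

Error is O(h^1); halving h shrinks it by 2^1 = 2.
2·6.1379524375 − 6.1885802500 = 6.0873246250
Divide by 2^1 − 1 = 1.
So the Richardson estimate is 6.0873246250.
Correction |R − A(h/2)| = 5.063e-02; gap |A(h/2) − A(h)| = 5.063e-02.

6.087325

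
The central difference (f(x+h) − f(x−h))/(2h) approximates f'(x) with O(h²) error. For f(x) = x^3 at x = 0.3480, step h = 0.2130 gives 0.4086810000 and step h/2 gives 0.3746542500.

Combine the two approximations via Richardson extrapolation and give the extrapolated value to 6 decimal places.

r = 2: numerator weight 4, denominator 3.
Top: 4(0.3746542500) − (0.4086810000) = 1.0899360000
Denominator 4 − 1 = 3.
Extrapolated: 1.0899360000 / 3 = 0.3633120000
Correction |R − A(h/2)| = 1.134e-02; gap |A(h/2) − A(h)| = 3.403e-02.

0.363312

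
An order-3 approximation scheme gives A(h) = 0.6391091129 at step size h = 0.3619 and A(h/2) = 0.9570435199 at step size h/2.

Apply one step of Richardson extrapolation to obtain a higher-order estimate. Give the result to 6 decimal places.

1.002463

r = 3, so 2^r = 8.
Top: 8(0.9570435199) − (0.6391091129) = 7.0172390463
(8 × 0.9570435199 − 0.6391091129)/(8 − 1) = 1.0024627209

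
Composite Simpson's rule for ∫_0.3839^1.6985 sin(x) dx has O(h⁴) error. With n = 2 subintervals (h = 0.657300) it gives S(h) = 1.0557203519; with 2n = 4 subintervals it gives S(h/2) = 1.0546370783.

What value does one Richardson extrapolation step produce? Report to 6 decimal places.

Leading term ∝ h^4; use weight 16 = 2^4.
16×1.0546370783 = 16.8741932528; 16.8741932528 − 1.0557203519 = 15.8184729009
Extrapolated: 15.8184729009 / 15 = 1.0545648601

1.054565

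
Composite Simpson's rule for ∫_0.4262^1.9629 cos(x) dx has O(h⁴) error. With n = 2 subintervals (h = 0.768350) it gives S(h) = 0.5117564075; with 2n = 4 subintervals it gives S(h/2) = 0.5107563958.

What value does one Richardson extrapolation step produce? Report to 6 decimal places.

0.510690

r = 4, so 2^r = 16.
16*0.5107563958 − 0.5117564075 = 7.6603459253
Denominator 16 − 1 = 15.
Extrapolated: 7.6603459253 / 15 = 0.5106897284
Gap between inputs: 1.000e-03; correction applied: −0.0000666674.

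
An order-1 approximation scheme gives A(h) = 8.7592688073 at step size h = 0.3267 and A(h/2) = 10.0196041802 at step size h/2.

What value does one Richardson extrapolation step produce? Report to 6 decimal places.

11.279940

With r = 1 the leading error scales as h^1, so the weight is 2^1 = 2.
Top: 2(10.0196041802) − (8.7592688073) = 11.2799395531
Extrapolated: 11.2799395531 / 1 = 11.2799395531
Gap between inputs: 1.260e+00; correction applied: +1.2603353729.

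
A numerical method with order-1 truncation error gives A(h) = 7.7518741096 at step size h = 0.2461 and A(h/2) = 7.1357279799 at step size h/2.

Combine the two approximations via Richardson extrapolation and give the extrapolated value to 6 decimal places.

6.519582

Order 1 gives 2^r = 2 and 2^r − 1 = 1.
Difference of the inputs: 7.1357279799 − 7.7518741096 = -0.6161461297
Correction (A(h/2) − A(h))/(2 − 1) = (-0.6161461297)/1 = -0.6161461297
R = A(h/2) + (A(h/2) − A(h))/1 = 7.1357279799 − 0.6161461297 = 6.5195818502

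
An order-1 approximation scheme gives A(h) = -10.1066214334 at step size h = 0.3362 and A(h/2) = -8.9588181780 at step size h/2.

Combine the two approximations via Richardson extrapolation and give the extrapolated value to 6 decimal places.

-7.811015

With r = 1 the leading error scales as h^1, so the weight is 2^1 = 2.
2^1×A(h/2) = -17.9176363560; minus A(h) gives -7.8110149226.
R = (-7.8110149226)/1 = -7.8110149226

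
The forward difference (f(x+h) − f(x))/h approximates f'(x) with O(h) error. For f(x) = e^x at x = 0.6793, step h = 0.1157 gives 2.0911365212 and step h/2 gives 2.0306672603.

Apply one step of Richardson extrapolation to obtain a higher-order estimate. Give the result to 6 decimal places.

1.970198

Order 1 gives 2^r = 2 and 2^r − 1 = 1.
Top: 2(2.0306672603) − (2.0911365212) = 1.9701979994
Divide by 2^1 − 1 = 1.
Extrapolated: 1.9701979994 / 1 = 1.9701979994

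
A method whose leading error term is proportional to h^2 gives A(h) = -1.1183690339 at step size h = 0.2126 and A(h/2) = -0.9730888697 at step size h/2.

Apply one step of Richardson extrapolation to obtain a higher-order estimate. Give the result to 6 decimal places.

r = 2: numerator weight 4, denominator 3.
Difference of the inputs: -0.9730888697 − (-1.1183690339) = 0.1452801642
Correction (A(h/2) − A(h))/(4 − 1) = 0.1452801642/3 = 0.0484267214
R = -0.9730888697 + 0.0484267214 = -0.9246621483
Shift from A(h/2): +0.0484267214.

-0.924662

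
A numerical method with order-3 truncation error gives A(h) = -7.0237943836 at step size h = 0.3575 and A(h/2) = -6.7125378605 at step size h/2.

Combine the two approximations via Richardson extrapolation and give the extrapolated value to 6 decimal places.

r = 3: numerator weight 8, denominator 7.
8·(-6.7125378605) = -53.7003028840; subtract (-7.0237943836) → -46.6765085004
Denominator 8 − 1 = 7.
Result: -6.6680726429

-6.668073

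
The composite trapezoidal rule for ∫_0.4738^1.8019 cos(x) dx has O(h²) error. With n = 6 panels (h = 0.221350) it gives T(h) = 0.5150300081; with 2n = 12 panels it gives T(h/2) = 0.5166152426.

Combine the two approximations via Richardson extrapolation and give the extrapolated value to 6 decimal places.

0.517144

Method order is 2; weight 2^2 = 4.
4*0.5166152426 = 2.0664609704; subtract 0.5150300081 → 1.5514309623
1.5514309623 ÷ 3 = 0.5171436541
Shift from A(h/2): +0.0005284115.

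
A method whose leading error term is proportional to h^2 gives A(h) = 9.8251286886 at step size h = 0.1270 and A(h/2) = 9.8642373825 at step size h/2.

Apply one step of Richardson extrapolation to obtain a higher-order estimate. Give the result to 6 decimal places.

Leading term ∝ h^2; use weight 4 = 2^2.
4 × 9.8642373825 = 39.4569495300; 39.4569495300 − 9.8251286886 = 29.6318208414
Denominator 4 − 1 = 3.
(4 × 9.8642373825 − 9.8251286886)/(4 − 1) = 9.8772736138
Correction |R − A(h/2)| = 1.304e-02; gap |A(h/2) − A(h)| = 3.911e-02.

9.877274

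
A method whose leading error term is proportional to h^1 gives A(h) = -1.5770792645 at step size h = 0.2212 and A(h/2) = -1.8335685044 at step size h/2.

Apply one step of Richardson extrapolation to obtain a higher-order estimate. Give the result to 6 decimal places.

Method order is 1; weight 2^1 = 2.
Top: 2(-1.8335685044) − (-1.5770792645) = -2.0900577443
(-2.0900577443) ÷ 1 = -2.0900577443

-2.090058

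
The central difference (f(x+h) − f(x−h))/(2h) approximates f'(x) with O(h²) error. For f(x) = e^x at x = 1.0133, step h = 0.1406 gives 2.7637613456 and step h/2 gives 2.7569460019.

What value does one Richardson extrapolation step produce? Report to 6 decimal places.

2.754674

Leading term ∝ h^2; use weight 4 = 2^2.
4 × 2.7569460019 = 11.0277840076; subtract 2.7637613456 → 8.2640226620
Denominator 4 − 1 = 3.
Result: 2.7546742207
Gap between inputs: 6.815e-03; correction applied: −0.0022717812.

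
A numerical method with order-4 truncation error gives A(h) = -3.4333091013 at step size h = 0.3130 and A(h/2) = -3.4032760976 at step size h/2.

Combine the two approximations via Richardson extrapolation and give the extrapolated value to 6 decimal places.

Error is O(h^4); halving h shrinks it by 2^4 = 16.
2^4 × A(h/2) = -54.4524175616; minus A(h) gives -51.0191084603.
(16 × (-3.4032760976) − (-3.4333091013))/(16 − 1) = -3.4012738974
Shift from A(h/2): +0.0020022002.

-3.401274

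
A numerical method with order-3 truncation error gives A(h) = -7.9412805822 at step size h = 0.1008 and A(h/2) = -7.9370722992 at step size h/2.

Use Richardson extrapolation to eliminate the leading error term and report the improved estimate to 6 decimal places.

Method order is 3; weight 2^3 = 8.
8 × (-7.9370722992) = -63.4965783936; subtract (-7.9412805822) → -55.5552978114
(-55.5552978114) ÷ 7 = -7.9364711159
Shift from A(h/2): +0.0006011833.

-7.936471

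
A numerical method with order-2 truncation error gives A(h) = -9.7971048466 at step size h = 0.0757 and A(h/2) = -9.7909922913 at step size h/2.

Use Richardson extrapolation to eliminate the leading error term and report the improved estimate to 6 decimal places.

Method order is 2; weight 2^2 = 4.
4*(-9.7909922913) = -39.1639691652; (-39.1639691652) − (-9.7971048466) = -29.3668643186
Divide by 2^2 − 1 = 3.
So the Richardson estimate is -9.7889547729.

-9.788955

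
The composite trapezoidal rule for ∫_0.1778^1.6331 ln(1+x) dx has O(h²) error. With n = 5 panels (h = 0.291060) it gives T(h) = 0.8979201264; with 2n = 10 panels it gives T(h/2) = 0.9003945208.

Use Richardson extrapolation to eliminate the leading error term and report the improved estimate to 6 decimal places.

The method has order 2: 2^2 = 4.
A(h/2) − A(h) = 0.9003945208 − 0.8979201264 = 0.0024743944
Divide by 2^2 − 1 = 3: 0.0024743944/3 = 0.0008247981
R = A(h/2) + (A(h/2) − A(h))/3 = 0.9003945208 + 0.0008247981 = 0.9012193189

0.901219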